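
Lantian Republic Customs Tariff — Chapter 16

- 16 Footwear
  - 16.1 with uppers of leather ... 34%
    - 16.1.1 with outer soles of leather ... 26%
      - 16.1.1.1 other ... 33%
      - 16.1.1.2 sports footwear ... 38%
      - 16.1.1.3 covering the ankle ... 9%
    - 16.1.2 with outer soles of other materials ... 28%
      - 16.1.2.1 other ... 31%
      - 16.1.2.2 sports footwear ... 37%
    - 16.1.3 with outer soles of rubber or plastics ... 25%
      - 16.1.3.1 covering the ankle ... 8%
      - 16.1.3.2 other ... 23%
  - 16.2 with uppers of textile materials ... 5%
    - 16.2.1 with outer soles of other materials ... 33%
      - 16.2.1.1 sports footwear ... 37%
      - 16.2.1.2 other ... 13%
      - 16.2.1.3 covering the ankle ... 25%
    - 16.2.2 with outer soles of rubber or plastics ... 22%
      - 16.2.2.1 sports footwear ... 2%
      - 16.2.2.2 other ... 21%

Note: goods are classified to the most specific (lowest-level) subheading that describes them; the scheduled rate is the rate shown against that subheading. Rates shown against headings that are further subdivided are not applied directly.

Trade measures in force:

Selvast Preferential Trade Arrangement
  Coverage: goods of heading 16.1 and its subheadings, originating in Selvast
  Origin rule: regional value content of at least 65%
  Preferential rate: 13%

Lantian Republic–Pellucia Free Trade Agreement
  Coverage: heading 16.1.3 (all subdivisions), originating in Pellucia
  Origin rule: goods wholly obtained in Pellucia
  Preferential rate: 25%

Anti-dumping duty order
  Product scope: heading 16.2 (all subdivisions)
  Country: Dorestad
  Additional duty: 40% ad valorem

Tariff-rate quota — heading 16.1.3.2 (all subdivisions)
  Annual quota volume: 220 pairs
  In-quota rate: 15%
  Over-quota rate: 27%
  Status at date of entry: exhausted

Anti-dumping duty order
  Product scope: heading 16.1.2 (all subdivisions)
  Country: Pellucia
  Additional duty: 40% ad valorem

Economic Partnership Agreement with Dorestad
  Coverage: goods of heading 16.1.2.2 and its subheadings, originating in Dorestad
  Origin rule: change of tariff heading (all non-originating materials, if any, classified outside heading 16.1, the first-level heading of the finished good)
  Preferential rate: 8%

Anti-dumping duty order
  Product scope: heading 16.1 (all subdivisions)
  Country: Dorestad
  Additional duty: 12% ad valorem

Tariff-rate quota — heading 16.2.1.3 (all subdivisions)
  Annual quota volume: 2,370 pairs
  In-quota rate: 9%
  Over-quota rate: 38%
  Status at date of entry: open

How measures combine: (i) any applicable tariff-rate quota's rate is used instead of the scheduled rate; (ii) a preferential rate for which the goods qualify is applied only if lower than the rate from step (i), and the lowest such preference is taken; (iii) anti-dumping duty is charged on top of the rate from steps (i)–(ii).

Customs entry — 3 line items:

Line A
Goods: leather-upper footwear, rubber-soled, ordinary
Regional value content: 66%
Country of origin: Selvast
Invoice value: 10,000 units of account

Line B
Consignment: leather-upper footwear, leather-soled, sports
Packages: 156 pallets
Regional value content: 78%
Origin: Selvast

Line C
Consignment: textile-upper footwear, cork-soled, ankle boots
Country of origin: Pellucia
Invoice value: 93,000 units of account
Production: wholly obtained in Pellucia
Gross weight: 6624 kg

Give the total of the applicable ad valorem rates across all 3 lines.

35%

Line A: leather-upper → 16.1; rubber-soled → 16.1.3; ordinary → 16.1.3.2. Scheduled 23%. quota on 16.1.3.2 exhausted → over-quota 27%; Selvast agreement on 16.1: RVC ≥ 65% → 13% available; preferential 13%. → 13%.
Line B: leather-upper → 16.1; leather-soled → 16.1.1; sports → 16.1.1.2. Scheduled 38%. Selvast agreement on 16.1: RVC ≥ 65% → 13% available; preferential 13%. → 13%.
Line C: textile-upper → 16.2; cork-soled → 16.2.1; ankle boots → 16.2.1.3. Scheduled 25%. quota on 16.2.1.3 open → in-quota 9%; Pellucia agreement on 16.1.3: 16.2.1.3 not covered. → 9%.
Sum: 13% + 13% + 9% = 35%.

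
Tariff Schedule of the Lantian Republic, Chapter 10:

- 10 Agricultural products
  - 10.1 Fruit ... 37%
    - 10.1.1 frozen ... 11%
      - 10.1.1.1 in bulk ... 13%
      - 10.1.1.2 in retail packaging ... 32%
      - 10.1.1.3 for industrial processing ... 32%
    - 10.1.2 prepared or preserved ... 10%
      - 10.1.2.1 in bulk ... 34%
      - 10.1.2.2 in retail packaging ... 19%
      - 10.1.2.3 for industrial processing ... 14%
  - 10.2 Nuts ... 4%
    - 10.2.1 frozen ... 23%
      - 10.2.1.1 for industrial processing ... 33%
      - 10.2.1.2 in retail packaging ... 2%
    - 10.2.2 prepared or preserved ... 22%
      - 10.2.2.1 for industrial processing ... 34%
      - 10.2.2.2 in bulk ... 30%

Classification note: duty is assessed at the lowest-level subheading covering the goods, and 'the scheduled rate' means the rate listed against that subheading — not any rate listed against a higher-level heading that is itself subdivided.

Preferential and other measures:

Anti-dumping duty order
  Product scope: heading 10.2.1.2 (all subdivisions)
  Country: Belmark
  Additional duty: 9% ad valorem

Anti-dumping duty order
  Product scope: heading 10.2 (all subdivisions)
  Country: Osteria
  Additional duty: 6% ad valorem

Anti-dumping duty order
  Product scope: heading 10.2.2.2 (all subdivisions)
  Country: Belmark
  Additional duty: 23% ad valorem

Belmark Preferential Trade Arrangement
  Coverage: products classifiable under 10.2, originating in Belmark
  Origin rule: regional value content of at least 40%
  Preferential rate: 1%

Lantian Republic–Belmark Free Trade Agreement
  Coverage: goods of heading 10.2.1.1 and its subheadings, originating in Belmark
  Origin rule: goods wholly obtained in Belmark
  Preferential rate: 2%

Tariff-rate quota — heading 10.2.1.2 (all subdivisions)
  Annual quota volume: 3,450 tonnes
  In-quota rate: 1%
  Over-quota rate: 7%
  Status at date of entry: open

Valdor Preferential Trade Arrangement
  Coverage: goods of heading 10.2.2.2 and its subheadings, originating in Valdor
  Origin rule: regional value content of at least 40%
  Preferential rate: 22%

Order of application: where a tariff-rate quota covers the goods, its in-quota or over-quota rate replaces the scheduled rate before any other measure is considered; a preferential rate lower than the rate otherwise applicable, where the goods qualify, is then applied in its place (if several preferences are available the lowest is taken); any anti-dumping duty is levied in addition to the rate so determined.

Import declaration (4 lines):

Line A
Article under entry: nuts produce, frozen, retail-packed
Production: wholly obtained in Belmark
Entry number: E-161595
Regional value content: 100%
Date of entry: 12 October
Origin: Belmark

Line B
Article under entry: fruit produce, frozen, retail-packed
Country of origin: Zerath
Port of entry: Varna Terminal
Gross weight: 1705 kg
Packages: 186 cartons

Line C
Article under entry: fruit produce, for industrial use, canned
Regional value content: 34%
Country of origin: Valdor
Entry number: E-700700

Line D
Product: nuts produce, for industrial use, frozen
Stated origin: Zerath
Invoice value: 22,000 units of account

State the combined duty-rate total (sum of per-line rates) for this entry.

89%

Line A: nuts → 10.2; frozen → 10.2.1; retail-packed → 10.2.1.2. Scheduled 2%. quota on 10.2.1.2 open → in-quota 1%; Belmark agreement on 10.2: RVC ≥ 40% → 1% available; Belmark agreement on 10.2.1.1: 10.2.1.2 not covered; preference 1% not lower than 1% → no reduction; anti-dumping (Belmark, 10.2.1.2): +9%; total 1% + 9% = 10%. → 10%.
Line B: fruit → 10.1; frozen → 10.1.1; retail-packed → 10.1.1.2. Scheduled 32%. No special measure applies. → 32%.
Line C: fruit → 10.1; canned → 10.1.2; for industrial use → 10.1.2.3. Scheduled 14%. Valdor agreement on 10.2.2.2: 10.1.2.3 not covered. → 14%.
Line D: nuts → 10.2; frozen → 10.2.1; for industrial use → 10.2.1.1. Scheduled 33%. No special measure applies. → 33%.
Sum: 10% + 32% + 14% + 33% = 89%.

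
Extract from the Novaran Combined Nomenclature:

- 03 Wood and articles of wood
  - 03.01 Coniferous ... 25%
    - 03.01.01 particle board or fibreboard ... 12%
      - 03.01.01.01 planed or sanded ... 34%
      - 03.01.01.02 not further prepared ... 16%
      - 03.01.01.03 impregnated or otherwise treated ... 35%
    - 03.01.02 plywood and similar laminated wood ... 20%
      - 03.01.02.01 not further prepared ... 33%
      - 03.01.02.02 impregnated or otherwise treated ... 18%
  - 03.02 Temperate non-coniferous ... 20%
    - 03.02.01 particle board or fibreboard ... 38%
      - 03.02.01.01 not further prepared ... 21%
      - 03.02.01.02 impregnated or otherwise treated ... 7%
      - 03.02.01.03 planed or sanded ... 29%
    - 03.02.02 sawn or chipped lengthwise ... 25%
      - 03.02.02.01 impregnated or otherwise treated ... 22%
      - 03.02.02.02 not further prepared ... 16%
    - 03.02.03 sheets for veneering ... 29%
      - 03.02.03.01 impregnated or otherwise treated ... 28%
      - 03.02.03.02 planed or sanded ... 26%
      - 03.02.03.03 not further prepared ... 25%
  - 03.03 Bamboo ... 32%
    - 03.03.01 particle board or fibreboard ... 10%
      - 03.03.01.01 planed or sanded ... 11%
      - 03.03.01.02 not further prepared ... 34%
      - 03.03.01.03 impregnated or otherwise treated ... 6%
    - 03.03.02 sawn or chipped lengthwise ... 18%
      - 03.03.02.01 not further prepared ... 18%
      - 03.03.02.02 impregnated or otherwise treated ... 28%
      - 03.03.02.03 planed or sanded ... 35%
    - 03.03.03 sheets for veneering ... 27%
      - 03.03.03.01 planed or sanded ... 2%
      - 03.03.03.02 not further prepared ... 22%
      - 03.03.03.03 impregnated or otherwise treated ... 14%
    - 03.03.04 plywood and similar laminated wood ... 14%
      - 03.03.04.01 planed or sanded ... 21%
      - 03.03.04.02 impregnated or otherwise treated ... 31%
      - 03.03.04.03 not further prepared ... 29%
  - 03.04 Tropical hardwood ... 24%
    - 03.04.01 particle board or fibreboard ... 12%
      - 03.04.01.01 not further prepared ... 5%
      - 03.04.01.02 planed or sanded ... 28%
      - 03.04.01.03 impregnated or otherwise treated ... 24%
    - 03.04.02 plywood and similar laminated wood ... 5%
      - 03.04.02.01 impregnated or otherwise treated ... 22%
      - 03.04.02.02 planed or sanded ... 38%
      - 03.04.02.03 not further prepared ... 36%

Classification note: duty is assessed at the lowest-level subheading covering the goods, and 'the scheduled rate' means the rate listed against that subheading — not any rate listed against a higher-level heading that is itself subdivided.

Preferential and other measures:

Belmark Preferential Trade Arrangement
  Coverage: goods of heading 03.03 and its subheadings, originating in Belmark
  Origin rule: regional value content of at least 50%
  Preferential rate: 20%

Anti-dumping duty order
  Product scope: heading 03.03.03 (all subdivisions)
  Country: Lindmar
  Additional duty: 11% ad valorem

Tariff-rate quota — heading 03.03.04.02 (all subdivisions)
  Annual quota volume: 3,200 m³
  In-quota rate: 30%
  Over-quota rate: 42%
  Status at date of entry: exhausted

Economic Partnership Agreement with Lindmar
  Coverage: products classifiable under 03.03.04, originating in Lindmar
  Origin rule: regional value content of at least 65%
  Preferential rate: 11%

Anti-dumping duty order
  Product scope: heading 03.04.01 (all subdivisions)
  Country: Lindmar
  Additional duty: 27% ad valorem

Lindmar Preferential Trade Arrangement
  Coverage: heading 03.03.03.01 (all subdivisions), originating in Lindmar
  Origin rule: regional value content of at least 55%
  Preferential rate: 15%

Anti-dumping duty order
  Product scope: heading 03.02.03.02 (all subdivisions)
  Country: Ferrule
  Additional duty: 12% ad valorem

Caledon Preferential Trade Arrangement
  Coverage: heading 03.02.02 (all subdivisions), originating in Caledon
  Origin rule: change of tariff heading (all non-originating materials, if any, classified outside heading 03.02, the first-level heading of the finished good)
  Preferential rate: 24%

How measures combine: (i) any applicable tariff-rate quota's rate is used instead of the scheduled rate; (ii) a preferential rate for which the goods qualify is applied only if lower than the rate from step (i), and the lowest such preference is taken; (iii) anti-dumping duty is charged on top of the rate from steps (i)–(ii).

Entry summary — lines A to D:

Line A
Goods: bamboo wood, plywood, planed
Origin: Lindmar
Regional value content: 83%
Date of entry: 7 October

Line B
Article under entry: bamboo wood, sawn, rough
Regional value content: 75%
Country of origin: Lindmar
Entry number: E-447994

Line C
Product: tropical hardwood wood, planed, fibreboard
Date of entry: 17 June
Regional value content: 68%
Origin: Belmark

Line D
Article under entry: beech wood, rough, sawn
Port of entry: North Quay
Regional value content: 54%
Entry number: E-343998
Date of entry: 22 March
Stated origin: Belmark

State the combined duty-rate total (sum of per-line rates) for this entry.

Line A: bamboo → 03.03; plywood → 03.03.04; planed → 03.03.04.01. Scheduled 21%. Lindmar agreement on 03.03.04: RVC ≥ 65% → 11% available; Lindmar agreement on 03.03.03.01: 03.03.04.01 not covered; preferential 11%. → 11%.
Line B: bamboo → 03.03; sawn → 03.03.02; rough → 03.03.02.01. Scheduled 18%. Lindmar agreement on 03.03.04: 03.03.02.01 not covered; Lindmar agreement on 03.03.03.01: 03.03.02.01 not covered. → 18%.
Line C: tropical hardwood → 03.04; fibreboard → 03.04.01; planed → 03.04.01.02. Scheduled 28%. Belmark agreement on 03.03: 03.04.01.02 not covered. → 28%.
Line D: beech → 03.02; sawn → 03.02.02; rough → 03.02.02.02. Scheduled 16%. Belmark agreement on 03.03: 03.02.02.02 not covered. → 16%.
Sum: 11% + 18% + 28% + 16% = 73%.

73%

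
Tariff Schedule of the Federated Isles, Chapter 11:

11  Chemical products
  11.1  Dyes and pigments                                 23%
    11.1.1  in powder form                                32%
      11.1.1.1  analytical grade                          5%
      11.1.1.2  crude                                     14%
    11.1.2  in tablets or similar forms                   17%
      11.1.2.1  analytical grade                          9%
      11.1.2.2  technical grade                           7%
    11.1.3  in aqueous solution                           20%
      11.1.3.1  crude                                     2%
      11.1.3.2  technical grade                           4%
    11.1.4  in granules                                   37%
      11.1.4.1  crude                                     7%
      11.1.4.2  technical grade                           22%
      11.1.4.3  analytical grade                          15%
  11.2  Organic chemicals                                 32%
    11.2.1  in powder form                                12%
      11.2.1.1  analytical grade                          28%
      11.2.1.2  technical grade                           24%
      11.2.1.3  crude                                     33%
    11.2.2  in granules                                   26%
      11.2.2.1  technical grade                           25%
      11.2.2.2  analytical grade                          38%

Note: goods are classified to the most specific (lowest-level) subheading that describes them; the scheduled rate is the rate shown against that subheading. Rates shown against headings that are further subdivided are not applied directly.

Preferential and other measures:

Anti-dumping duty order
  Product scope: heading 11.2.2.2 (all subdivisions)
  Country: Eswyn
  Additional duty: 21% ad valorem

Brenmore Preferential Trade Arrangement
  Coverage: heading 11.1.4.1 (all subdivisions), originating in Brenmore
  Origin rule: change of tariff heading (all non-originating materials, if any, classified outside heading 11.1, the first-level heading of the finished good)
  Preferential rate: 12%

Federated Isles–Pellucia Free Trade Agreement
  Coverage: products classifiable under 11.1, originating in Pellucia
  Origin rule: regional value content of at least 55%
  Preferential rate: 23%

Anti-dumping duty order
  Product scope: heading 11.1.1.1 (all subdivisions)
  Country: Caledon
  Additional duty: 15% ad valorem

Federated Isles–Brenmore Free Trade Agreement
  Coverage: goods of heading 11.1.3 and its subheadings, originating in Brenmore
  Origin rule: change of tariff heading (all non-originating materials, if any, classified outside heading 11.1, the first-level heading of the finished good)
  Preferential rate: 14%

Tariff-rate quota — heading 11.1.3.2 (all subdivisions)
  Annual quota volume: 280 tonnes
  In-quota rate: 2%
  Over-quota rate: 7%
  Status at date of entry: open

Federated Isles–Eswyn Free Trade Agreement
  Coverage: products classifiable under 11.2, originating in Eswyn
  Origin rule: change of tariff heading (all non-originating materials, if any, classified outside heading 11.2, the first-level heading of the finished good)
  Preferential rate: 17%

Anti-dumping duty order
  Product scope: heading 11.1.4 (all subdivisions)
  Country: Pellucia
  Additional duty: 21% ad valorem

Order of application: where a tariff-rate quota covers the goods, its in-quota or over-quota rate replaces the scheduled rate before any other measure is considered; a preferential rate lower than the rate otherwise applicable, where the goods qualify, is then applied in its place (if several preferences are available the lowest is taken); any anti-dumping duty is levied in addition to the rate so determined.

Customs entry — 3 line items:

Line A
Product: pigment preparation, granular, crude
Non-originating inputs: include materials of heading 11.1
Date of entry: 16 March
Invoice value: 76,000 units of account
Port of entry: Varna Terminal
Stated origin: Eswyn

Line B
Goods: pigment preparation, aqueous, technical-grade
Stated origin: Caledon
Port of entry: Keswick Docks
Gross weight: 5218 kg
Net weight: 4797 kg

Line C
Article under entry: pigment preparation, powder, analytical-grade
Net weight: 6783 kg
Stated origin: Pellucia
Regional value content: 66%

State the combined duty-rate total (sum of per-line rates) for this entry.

14%

Line A: pigment → 11.1; granular → 11.1.4; crude → 11.1.4.1. Scheduled 7%. Eswyn agreement on 11.2: 11.1.4.1 not covered. → 7%.
Line B: pigment → 11.1; aqueous → 11.1.3; technical-grade → 11.1.3.2. Scheduled 4%. quota on 11.1.3.2 open → in-quota 2%. → 2%.
Line C: pigment → 11.1; powder → 11.1.1; analytical-grade → 11.1.1.1. Scheduled 5%. Pellucia agreement on 11.1: RVC ≥ 55% → 23% available; preference 23% not lower than 5% → no reduction. → 5%.
Sum: 7% + 2% + 5% = 14%.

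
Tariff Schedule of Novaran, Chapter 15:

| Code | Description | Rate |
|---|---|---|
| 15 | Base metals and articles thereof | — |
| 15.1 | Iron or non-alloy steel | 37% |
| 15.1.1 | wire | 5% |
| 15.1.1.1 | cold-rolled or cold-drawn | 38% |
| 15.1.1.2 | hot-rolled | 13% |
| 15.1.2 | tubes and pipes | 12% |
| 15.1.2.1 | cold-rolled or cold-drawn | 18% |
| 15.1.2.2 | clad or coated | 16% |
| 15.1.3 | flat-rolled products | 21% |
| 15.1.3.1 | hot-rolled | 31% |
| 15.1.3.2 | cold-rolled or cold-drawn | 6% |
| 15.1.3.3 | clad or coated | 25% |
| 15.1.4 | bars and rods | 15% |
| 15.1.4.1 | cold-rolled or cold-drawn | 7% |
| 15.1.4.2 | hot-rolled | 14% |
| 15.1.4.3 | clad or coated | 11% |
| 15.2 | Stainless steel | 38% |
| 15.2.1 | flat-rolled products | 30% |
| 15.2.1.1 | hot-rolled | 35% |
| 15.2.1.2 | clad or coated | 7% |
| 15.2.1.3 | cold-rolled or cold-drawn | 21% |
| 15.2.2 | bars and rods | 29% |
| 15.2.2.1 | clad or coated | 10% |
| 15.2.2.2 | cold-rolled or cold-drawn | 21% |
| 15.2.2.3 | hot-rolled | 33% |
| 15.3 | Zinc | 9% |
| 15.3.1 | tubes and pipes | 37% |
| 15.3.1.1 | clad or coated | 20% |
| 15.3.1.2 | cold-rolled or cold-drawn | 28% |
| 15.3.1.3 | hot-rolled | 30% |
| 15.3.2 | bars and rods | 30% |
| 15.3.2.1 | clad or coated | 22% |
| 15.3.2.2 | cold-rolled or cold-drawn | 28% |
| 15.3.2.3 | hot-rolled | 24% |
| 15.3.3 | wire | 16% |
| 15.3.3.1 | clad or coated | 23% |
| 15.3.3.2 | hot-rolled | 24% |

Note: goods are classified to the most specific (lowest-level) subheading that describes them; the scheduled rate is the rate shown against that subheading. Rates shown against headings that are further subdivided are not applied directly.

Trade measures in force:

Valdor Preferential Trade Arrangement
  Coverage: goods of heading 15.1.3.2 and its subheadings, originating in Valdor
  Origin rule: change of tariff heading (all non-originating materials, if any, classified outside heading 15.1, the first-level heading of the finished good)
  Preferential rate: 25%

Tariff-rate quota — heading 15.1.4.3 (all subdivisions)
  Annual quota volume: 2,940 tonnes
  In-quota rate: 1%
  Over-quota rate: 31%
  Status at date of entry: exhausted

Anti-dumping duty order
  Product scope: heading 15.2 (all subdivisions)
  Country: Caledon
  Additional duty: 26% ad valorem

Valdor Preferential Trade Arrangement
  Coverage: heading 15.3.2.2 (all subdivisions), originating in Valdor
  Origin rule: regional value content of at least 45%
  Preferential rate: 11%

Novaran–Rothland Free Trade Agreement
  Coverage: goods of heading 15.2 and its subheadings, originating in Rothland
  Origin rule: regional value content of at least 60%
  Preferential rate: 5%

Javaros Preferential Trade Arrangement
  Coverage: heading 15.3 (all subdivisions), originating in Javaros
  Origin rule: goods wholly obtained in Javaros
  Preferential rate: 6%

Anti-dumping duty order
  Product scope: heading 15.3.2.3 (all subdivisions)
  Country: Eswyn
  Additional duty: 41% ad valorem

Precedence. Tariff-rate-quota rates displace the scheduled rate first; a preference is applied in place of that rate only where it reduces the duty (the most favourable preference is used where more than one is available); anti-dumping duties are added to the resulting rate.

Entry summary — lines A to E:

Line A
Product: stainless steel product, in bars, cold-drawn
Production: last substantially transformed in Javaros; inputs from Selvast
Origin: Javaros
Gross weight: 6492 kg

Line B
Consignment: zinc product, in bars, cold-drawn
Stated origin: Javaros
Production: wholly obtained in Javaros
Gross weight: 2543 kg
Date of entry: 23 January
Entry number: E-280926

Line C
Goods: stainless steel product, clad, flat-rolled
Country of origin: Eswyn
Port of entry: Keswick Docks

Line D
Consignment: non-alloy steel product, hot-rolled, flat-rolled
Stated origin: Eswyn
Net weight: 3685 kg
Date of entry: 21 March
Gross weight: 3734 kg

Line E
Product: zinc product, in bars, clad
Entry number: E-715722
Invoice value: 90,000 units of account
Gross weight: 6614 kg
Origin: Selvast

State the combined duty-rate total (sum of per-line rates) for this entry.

Line A: stainless steel → 15.2; in bars → 15.2.2; cold-drawn → 15.2.2.2. Scheduled 21%. Javaros agreement on 15.3: 15.2.2.2 not covered. → 21%.
Line B: zinc → 15.3; in bars → 15.3.2; cold-drawn → 15.3.2.2. Scheduled 28%. Javaros agreement on 15.3: wholly obtained → 6% available; preferential 6%. → 6%.
Line C: stainless steel → 15.2; flat-rolled → 15.2.1; clad → 15.2.1.2. Scheduled 7%. No special measure applies. → 7%.
Line D: non-alloy steel → 15.1; flat-rolled → 15.1.3; hot-rolled → 15.1.3.1. Scheduled 31%. No special measure applies. → 31%.
Line E: zinc → 15.3; in bars → 15.3.2; clad → 15.3.2.1. Scheduled 22%. No special measure applies. → 22%.
Sum: 21% + 6% + 7% + 31% + 22% = 87%.

87%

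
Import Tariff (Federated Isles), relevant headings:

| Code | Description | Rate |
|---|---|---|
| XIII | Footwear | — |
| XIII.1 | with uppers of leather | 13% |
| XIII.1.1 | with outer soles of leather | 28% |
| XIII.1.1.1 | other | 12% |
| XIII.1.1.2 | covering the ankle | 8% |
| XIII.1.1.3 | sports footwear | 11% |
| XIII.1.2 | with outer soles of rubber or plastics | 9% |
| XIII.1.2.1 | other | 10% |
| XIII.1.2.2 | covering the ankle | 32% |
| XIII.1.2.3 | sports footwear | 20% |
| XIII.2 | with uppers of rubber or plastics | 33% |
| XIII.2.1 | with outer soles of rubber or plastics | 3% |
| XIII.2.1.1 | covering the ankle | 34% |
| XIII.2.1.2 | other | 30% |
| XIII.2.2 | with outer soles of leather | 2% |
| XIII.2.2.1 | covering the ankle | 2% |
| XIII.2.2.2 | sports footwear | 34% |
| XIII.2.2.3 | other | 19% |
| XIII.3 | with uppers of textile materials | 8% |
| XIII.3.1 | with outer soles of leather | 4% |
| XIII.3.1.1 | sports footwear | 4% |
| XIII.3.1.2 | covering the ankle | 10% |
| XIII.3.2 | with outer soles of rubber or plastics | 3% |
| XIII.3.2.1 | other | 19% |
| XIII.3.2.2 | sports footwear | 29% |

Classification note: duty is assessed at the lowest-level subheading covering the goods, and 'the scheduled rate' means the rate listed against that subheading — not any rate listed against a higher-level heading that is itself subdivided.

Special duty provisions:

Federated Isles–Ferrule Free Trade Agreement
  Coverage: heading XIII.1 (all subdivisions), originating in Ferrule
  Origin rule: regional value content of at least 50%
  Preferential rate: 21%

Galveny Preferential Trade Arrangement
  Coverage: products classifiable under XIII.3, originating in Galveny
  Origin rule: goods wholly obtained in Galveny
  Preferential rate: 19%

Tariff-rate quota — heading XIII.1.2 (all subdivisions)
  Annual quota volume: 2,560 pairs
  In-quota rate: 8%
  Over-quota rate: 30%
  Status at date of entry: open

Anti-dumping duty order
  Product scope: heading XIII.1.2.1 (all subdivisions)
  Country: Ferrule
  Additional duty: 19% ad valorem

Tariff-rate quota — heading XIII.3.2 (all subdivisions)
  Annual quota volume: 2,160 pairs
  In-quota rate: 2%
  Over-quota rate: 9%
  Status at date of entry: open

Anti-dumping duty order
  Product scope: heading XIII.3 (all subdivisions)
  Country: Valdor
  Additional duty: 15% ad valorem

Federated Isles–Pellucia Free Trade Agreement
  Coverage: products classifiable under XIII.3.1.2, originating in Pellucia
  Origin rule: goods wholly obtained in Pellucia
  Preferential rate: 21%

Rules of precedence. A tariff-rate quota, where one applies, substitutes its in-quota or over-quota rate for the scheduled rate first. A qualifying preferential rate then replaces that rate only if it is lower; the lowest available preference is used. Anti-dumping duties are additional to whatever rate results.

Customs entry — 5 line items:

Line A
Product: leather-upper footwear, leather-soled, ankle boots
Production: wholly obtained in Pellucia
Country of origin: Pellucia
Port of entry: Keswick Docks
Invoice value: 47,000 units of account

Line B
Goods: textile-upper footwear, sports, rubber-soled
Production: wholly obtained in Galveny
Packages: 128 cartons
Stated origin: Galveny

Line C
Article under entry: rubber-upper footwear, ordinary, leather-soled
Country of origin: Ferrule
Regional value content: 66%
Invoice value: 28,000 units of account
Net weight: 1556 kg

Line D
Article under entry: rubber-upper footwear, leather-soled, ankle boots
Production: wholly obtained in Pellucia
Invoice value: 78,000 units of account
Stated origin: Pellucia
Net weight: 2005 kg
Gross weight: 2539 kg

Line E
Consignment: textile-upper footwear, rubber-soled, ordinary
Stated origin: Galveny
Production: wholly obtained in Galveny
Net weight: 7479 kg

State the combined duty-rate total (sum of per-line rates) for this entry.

33%

Line A: leather-upper → XIII.1; leather-soled → XIII.1.1; ankle boots → XIII.1.1.2. Scheduled 8%. Pellucia agreement on XIII.3.1.2: XIII.1.1.2 not covered. → 8%.
Line B: textile-upper → XIII.3; rubber-soled → XIII.3.2; sports → XIII.3.2.2. Scheduled 29%. quota on XIII.3.2 open → in-quota 2%; Galveny agreement on XIII.3: wholly obtained → 19% available; preference 19% not lower than 2% → no reduction. → 2%.
Line C: rubber-upper → XIII.2; leather-soled → XIII.2.2; ordinary → XIII.2.2.3. Scheduled 19%. Ferrule agreement on XIII.1: XIII.2.2.3 not covered. → 19%.
Line D: rubber-upper → XIII.2; leather-soled → XIII.2.2; ankle boots → XIII.2.2.1. Scheduled 2%. Pellucia agreement on XIII.3.1.2: XIII.2.2.1 not covered. → 2%.
Line E: textile-upper → XIII.3; rubber-soled → XIII.3.2; ordinary → XIII.3.2.1. Scheduled 19%. quota on XIII.3.2 open → in-quota 2%; Galveny agreement on XIII.3: wholly obtained → 19% available; preference 19% not lower than 2% → no reduction. → 2%.
Sum: 8% + 2% + 19% + 2% + 2% = 33%.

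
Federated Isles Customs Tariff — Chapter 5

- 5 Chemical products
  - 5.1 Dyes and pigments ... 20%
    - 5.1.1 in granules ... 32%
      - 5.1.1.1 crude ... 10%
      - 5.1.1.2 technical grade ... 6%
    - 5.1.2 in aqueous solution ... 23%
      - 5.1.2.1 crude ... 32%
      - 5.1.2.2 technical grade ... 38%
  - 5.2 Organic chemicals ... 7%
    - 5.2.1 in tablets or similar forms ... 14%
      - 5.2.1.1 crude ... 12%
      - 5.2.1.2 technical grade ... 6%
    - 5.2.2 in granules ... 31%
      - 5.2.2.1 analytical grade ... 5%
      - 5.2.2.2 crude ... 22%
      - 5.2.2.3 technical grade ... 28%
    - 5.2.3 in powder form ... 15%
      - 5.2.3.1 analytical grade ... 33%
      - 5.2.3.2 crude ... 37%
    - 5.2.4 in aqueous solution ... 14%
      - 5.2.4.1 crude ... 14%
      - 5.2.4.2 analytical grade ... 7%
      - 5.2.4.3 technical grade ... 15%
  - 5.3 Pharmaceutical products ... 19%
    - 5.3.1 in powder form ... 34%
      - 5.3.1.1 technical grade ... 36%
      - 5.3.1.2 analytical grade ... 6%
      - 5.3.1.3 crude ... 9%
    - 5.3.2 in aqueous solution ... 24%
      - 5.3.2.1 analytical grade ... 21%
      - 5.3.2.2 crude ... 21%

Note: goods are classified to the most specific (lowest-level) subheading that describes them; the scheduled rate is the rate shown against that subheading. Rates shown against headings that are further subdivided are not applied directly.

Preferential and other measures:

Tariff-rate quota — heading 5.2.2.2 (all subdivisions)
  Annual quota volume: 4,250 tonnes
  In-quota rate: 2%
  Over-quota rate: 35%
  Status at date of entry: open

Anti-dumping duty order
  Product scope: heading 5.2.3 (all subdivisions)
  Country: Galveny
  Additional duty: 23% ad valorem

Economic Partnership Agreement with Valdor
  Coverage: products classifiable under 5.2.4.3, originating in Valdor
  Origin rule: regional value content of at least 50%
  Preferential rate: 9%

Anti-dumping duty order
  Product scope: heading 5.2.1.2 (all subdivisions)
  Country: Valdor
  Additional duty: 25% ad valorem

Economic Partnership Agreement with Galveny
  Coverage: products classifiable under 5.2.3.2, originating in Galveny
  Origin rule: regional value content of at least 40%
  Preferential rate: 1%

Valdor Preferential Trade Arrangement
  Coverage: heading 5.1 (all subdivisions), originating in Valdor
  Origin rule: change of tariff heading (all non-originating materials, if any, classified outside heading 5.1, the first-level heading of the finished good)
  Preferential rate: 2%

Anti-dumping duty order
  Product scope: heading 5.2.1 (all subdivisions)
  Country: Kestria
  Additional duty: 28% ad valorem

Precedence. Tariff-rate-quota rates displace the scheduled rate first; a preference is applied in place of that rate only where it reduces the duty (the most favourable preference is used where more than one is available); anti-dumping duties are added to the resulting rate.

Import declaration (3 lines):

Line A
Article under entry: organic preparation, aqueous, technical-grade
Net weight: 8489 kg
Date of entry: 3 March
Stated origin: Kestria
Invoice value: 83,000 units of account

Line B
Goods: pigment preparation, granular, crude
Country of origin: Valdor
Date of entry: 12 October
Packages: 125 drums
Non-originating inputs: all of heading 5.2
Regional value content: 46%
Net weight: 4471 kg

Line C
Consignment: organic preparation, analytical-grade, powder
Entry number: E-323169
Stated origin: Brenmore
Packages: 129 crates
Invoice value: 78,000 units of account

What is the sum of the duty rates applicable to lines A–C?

50%

Line A: organic → 5.2; aqueous → 5.2.4; technical-grade → 5.2.4.3. Scheduled 15%. No special measure applies. → 15%.
Line B: pigment → 5.1; granular → 5.1.1; crude → 5.1.1.1. Scheduled 10%. Valdor agreement on 5.2.4.3: 5.1.1.1 not covered; Valdor agreement on 5.1: CTH met → 2% available; preferential 2%. → 2%.
Line C: organic → 5.2; powder → 5.2.3; analytical-grade → 5.2.3.1. Scheduled 33%. No special measure applies. → 33%.
Sum: 15% + 2% + 33% = 50%.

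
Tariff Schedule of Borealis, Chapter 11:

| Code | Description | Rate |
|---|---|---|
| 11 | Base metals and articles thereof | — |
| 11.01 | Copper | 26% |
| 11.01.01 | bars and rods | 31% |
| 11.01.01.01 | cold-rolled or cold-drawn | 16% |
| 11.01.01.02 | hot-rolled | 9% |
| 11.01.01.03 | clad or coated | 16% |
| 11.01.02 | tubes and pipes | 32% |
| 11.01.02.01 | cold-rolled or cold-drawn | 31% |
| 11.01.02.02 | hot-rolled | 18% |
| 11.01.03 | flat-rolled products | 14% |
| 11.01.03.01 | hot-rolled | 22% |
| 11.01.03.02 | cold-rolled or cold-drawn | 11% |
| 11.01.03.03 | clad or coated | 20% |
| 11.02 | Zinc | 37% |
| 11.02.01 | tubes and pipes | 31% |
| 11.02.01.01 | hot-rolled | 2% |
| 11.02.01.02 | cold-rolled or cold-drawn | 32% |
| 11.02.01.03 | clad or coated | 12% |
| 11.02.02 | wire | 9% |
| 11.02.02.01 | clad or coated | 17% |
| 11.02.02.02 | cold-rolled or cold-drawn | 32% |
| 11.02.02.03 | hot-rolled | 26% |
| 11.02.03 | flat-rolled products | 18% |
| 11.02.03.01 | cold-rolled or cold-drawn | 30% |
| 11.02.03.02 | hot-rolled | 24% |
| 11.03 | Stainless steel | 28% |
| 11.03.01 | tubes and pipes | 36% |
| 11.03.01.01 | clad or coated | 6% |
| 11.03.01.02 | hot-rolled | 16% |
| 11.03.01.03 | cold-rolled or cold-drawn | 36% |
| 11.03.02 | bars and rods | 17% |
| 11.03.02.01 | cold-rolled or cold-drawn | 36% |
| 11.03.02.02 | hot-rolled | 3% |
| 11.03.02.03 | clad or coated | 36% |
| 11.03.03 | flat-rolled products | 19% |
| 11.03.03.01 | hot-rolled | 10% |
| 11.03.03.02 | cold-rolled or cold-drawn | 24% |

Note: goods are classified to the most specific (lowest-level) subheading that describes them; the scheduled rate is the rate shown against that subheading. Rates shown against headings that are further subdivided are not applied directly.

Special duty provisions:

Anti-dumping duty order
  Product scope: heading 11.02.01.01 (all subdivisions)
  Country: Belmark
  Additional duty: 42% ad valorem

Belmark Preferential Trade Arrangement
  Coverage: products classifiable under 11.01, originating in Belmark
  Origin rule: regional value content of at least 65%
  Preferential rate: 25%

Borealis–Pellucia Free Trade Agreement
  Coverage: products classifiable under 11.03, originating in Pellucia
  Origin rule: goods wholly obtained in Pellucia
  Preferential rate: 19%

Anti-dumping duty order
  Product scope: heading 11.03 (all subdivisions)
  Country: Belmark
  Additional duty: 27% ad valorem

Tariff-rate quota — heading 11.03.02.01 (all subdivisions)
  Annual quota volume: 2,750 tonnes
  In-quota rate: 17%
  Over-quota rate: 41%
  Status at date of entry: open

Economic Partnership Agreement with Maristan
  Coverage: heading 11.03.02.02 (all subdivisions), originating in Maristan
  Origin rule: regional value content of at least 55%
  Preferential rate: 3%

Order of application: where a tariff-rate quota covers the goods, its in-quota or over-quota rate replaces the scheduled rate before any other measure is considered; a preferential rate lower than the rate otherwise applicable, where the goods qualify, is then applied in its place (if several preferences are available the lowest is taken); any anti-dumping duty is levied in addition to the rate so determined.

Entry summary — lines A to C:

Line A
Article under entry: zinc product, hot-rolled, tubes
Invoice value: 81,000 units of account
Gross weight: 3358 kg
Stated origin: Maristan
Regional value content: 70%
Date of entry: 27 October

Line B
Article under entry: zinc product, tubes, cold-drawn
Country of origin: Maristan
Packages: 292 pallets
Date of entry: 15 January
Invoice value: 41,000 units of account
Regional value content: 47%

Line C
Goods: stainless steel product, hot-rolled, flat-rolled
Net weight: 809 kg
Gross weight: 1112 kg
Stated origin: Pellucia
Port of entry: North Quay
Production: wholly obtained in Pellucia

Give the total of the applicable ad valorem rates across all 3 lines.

44%

Line A: zinc → 11.02; tubes → 11.02.01; hot-rolled → 11.02.01.01. Scheduled 2%. Maristan agreement on 11.03.02.02: 11.02.01.01 not covered. → 2%.
Line B: zinc → 11.02; tubes → 11.02.01; cold-drawn → 11.02.01.02. Scheduled 32%. Maristan agreement on 11.03.02.02: 11.02.01.02 not covered. → 32%.
Line C: stainless steel → 11.03; flat-rolled → 11.03.03; hot-rolled → 11.03.03.01. Scheduled 10%. Pellucia agreement on 11.03: wholly obtained → 19% available; preference 19% not lower than 10% → no reduction. → 10%.
Sum: 2% + 32% + 10% = 44%.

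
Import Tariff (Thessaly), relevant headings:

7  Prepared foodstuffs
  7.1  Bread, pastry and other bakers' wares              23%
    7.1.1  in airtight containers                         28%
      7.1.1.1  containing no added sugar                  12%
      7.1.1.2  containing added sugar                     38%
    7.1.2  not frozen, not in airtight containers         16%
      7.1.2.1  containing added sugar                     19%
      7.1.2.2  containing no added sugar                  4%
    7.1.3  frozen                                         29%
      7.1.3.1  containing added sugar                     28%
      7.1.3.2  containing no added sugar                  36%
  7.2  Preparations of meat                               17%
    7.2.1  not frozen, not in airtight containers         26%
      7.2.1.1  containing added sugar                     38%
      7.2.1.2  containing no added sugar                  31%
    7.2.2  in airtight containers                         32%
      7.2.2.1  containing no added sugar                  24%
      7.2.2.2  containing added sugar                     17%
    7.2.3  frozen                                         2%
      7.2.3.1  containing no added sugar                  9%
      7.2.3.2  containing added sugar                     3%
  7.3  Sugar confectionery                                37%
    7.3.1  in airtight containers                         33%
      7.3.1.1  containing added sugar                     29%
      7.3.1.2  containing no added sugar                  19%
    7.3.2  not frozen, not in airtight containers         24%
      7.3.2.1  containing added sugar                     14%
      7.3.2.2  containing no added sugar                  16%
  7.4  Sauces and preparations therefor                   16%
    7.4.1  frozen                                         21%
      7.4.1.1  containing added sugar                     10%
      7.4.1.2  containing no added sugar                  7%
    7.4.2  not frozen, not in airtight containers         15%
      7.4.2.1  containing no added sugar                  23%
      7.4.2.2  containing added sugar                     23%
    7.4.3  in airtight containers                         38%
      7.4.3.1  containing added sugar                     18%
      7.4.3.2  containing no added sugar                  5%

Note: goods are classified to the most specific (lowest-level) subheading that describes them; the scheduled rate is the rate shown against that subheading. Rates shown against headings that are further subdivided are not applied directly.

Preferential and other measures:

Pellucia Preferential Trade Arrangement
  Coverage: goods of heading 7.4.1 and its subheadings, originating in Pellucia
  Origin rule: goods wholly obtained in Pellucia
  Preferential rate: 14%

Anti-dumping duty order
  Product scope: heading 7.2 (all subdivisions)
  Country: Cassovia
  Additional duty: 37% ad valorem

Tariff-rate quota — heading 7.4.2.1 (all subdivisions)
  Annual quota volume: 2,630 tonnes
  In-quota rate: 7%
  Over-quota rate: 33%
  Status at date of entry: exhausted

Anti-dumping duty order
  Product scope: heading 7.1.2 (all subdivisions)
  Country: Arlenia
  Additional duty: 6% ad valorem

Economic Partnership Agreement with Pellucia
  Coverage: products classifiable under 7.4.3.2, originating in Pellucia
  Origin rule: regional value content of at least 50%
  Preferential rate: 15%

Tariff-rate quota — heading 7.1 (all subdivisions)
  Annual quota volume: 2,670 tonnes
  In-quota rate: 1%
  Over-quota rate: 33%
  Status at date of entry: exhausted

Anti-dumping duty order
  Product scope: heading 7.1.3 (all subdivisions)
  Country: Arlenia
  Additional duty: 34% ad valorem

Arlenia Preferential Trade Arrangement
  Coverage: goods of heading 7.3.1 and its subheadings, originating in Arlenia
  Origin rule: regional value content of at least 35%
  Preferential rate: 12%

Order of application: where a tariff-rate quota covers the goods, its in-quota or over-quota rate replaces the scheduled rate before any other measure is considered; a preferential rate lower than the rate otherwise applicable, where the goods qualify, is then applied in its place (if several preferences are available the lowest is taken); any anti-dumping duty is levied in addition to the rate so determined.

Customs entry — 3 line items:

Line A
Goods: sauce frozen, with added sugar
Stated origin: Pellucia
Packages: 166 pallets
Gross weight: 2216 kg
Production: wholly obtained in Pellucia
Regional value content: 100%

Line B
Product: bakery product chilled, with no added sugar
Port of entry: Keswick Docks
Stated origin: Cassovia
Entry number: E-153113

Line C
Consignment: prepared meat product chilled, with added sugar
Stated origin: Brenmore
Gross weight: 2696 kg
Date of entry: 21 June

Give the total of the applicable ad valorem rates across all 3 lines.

81%

Line A: sauce → 7.4; frozen → 7.4.1; with added sugar → 7.4.1.1. Scheduled 10%. Pellucia agreement on 7.4.1: wholly obtained → 14% available; Pellucia agreement on 7.4.3.2: 7.4.1.1 not covered; preference 14% not lower than 10% → no reduction. → 10%.
Line B: bakery product → 7.1; chilled → 7.1.2; with no added sugar → 7.1.2.2. Scheduled 4%. quota on 7.1 exhausted → over-quota 33%. → 33%.
Line C: prepared meat product → 7.2; chilled → 7.2.1; with added sugar → 7.2.1.1. Scheduled 38%. No special measure applies. → 38%.
Sum: 10% + 33% + 38% = 81%.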